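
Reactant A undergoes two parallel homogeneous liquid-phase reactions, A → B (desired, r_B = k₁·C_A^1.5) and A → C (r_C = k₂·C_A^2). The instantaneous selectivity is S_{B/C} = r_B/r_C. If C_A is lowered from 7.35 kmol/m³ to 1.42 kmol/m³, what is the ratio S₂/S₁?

S_{B/C} = (k₁/k₂)·C_A^-0.5, so S₂/S₁ = (C_{A,2}/C_{A,1})^-0.5.
= (1.42/7.35)^(-0.5) = (0.1932)^(-0.5) = 2.28.
Selectivity toward B rises as C_A falls — low-concentration operation is favoured.

2.28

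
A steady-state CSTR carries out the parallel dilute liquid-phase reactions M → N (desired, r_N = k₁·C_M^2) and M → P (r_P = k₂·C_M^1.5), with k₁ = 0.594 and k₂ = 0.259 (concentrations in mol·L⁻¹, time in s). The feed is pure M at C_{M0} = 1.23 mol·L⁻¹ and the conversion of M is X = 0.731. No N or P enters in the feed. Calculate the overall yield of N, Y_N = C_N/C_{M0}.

Exit C_M = C_{M0}(1−X) = 1.23×0.269 = 0.3309 mol·L⁻¹.
In a CSTR the entire volume is at exit conditions, so r_N = 0.594×0.3309^2 = 0.06503 and r_P = 0.259×0.3309^1.5 = 0.04929.
Fraction of consumed M going to N: r_N/(r_N+r_P) = 0.5688.
C_N = 0.5688·C_{M0}·X = 0.5688×1.23×0.731 = 0.511 mol·L⁻¹; Y_N = C_N/C_{M0} = 0.416.

0.416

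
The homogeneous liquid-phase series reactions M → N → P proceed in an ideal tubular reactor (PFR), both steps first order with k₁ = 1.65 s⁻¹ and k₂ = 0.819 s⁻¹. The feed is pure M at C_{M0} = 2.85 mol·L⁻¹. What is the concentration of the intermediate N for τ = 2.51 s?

The intermediate concentration in a first-order A→B→C sequence is C_N = k₁C_{M0}(e^(−k₁τ) − e^(−k₂τ))/(k₂−k₁).
e^(−k₁τ) = e^(−1.65×2.51) = e^(−4.141) = 0.01590; e^(−k₂τ) = e^(−2.056) = 0.1280.
C_N = 1.65×2.85/(0.819−1.65) × (0.01590−0.1280) = (-5.659)×(-0.1121) = 0.6344 mol·L⁻¹.

0.634 mol·L⁻¹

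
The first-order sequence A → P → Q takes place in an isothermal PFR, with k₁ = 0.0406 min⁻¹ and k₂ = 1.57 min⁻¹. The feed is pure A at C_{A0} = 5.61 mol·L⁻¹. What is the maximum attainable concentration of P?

Evaluating C_P at τ_opt = ln(k₂/k₁)/(k₂−k₁) gives C_{P,max}/C_{A0} = (k₁/k₂)^[k₂/(k₂−k₁)].
= (0.0406/1.57)^(1.57/(1.57−0.0406)) = (0.02586)^(1.027) = 0.02347.
C_{P,max} = 0.02347×5.61 = 0.132 mol·L⁻¹.

0.132 mol·L⁻¹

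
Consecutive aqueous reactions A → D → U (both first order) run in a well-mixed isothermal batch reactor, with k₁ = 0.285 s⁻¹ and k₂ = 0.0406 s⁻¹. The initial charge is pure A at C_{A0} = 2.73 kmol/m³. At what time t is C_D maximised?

7.97 s

Setting dC_D/dt = 0 gives t_opt = ln(k₂/k₁)/(k₂−k₁).
= ln(0.0406/0.285)/(0.0406−0.285) = ln(0.1425)/-0.2444 = -1.949/-0.2444 = 7.97 s.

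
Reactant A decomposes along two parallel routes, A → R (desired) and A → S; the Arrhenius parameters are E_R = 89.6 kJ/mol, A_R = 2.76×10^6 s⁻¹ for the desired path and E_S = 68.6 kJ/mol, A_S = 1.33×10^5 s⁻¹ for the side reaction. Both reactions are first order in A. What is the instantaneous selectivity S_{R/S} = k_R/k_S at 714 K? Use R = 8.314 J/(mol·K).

0.604

Since both paths have the same order in A, the concentration cancels and S_{R/S} = k_R/k_S = (A_R/A_S)·exp[(E_S−E_R)/(RT)].
(E_S−E_R)/(RT) = (68.6−89.6)×10³/(8.314×714) = -21000/5936 = -3.538.
k_R/k_S = (2.76×10^6/1.33×10^5)·exp(-3.538) = 20.75 × 0.02908 = 0.604.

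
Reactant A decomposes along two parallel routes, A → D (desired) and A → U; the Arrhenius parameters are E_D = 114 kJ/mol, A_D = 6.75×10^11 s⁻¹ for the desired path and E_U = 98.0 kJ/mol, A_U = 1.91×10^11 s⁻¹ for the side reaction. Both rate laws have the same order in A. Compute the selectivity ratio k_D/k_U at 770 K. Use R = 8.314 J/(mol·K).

0.290

k_D/k_U = (A_D/A_U)·exp[−(E_D−E_U)/(RT)] = (A_D/A_U)·exp[(E_U−E_D)/(RT)].
(E_U−E_D)/(RT) = (98.0−114)×10³/(8.314×770) = -16000/6402 = -2.499.
k_D/k_U = (6.75×10^11/1.91×10^11)·exp(-2.499) = 3.534 × 0.08214 = 0.290.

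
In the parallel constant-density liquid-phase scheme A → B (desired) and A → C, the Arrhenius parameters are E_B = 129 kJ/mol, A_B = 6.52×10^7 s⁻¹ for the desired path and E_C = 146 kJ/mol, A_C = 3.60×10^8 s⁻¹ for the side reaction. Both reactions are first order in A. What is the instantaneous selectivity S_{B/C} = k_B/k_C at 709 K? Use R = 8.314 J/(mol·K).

3.24

With equal orders, S_{B/C} = k_B/k_C = (A_B/A_C)·exp[(E_C−E_B)/(RT)].
(E_C−E_B)/(RT) = (146−129)×10³/(8.314×709) = 17000/5895 = 2.884.
k_B/k_C = (6.52×10^7/3.60×10^8)·exp(2.884) = 0.1811 × 17.89 = 3.24.
Since E_B < E_C, lowering the temperature improves selectivity toward B.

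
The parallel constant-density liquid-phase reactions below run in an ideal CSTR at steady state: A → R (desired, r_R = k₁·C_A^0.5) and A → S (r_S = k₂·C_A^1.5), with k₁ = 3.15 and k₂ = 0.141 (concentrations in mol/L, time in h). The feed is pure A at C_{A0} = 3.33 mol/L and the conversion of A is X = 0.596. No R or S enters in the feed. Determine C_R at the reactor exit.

Exit C_A = C_{A0}(1−X) = 3.33×0.404 = 1.345 mol/L.
Rates in a CSTR are evaluated at the outlet concentration: r_R = 3.15×1.345^0.5 = 3.654, r_S = 0.141×1.345^1.5 = 0.2200.
Fraction of consumed A going to R: r_R/(r_R+r_S) = 0.9432.
C_R = 0.9432·C_{A0}·X = 0.9432×3.33×0.596 = 1.87 mol/L.

1.87 mol/L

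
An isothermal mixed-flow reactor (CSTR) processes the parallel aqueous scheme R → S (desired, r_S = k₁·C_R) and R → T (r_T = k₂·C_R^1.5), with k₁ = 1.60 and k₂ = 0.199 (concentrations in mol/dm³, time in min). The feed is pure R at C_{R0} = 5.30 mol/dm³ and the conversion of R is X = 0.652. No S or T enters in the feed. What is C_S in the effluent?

2.96 mol/dm³

Exit C_R = C_{R0}(1−X) = 5.30×0.348 = 1.844 mol/dm³.
A CSTR operates uniformly at the exit composition, giving r_S = 2.951 and r_T = 0.4985 (each k·C_R^n at C_R = 1.844).
Fraction of consumed R going to S: r_S/(r_S+r_T) = 0.8555.
C_S = 0.8555·C_{R0}·X = 0.8555×5.30×0.652 = 2.96 mol/dm³.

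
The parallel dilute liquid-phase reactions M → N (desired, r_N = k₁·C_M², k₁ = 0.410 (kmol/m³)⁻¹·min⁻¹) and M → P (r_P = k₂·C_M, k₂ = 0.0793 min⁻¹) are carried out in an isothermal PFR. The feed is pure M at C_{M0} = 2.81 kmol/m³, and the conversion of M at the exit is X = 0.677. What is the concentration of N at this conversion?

C_M = C_{M0}(1−X) = 0.9076 kmol/m³.
Along a PFR/batch, dC_P/dC_M = −r_P/(r_N+r_P) = −k₂/(k₂+k₁·C_M).
Integrating from C_{M0} to C_M: C_P = (0.0793/0.410)·ln[(0.0793+0.410·2.81)/(0.0793+0.410·0.908)] = 0.1934·ln(1.231/0.4514) = 0.1941 kmol/m³.
Then C_N = (C_{M0}−C_M) − C_P = 1.902 − 0.1941 = 1.708 kmol/m³.

1.71 kmol/m³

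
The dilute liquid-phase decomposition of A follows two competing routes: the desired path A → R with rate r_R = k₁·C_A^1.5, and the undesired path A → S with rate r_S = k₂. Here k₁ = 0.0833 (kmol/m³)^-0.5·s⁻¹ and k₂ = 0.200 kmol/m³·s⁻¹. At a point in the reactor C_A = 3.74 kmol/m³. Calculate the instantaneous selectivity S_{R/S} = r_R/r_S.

3.01

S_{R/S} = r_R/r_S = (k₁·C_A^1.5)/(k₂) = (k₁/k₂)·C_A^1.5.
= (0.0833×3.740^1.5) / (0.200) = 0.6025/0.2000 = 3.01.
Since the desired path is higher order in A, keeping C_A high (PFR or concentrated feed) favours R.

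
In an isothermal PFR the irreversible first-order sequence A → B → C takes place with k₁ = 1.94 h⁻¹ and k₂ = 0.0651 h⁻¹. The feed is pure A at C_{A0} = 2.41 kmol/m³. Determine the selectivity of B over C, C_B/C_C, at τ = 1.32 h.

16.4

For first-order series with pure A initially, C_B(τ) = k₁C_{A0}/(k₂−k₁)·(e^(−k₁τ) − e^(−k₂τ)).
e^(−k₁τ) = e^(−1.94×1.32) = e^(−2.561) = 0.07724; e^(−k₂τ) = e^(−0.08593) = 0.9177.
C_B = 1.94×2.41/(0.0651−1.94) × (0.07724−0.9177) = (-2.494)×(-0.8404) = 2.096 kmol/m³.
C_A = C_{A0}e^(−k₁τ) = 0.1862 kmol/m³, so C_C = C_{A0}−C_A−C_B = 0.1281 kmol/m³; C_B/C_C = 16.4.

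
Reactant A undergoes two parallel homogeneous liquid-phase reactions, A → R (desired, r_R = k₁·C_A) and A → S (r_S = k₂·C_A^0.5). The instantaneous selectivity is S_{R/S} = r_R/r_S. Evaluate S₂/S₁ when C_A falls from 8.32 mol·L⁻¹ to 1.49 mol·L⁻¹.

S_{R/S} = (k₁/k₂)·C_A^0.5, so S₂/S₁ = (C_{A,2}/C_{A,1})^0.5.
= (1.49/8.32)^0.5 = (0.1791)^0.5 = 0.423.
Selectivity toward R falls as C_A falls — high-concentration operation is favoured.

0.423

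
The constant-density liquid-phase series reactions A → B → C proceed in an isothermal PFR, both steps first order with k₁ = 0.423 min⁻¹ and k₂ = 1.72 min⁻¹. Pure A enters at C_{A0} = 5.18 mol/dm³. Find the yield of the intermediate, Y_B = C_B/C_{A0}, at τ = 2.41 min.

0.113

For first-order series with pure A initially, C_B(τ) = k₁C_{A0}/(k₂−k₁)·(e^(−k₁τ) − e^(−k₂τ)).
e^(−k₁τ) = e^(−0.423×2.41) = e^(−1.019) = 0.3608; e^(−k₂τ) = e^(−4.145) = 0.01584.
C_B = 0.423×5.18/(1.72−0.423) × (0.3608−0.01584) = 1.689×0.3450 = 0.5828 mol/dm³.
Y_B = C_B/C_{A0} = 0.5828/5.18 = 0.113.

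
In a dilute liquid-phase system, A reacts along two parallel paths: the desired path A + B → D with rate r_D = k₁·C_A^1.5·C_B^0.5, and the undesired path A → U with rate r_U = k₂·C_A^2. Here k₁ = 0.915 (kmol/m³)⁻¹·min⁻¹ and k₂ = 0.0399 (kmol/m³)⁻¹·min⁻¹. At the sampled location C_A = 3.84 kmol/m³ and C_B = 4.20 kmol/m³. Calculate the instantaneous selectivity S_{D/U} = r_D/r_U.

24.0

S_{D/U} = r_D/r_U = (k₁·C_A^1.5·C_B^0.5)/(k₂·C_A^2) = (k₁/k₂)·C_A^-0.5·C_B^0.5.
= (0.915×3.840^1.5×4.200^0.5) / (0.0399×3.840^2) = 14.11/0.5883 = 24.0.
The undesired path is higher order in A, so low C_A (CSTR or dilute feed) favours D.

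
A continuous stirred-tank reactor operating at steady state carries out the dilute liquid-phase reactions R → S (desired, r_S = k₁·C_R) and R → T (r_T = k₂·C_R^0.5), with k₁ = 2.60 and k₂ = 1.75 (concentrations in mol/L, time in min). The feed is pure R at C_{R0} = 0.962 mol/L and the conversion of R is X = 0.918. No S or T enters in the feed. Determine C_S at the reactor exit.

0.260 mol/L

Exit C_R = C_{R0}(1−X) = 0.962×0.0820 = 0.07888 mol/L.
A CSTR operates uniformly at the exit composition, giving r_S = 0.2051 and r_T = 0.4915 (each k·C_R^n at C_R = 0.07888).
Fraction of consumed R going to S: r_S/(r_S+r_T) = 0.2944.
C_S = 0.2944·C_{R0}·X = 0.2944×0.962×0.918 = 0.260 mol/L.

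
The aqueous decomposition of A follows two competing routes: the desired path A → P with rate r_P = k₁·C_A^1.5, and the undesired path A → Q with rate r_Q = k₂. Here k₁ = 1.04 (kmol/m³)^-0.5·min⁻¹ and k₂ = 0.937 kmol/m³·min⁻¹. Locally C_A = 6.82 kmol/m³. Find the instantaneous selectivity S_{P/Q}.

19.8

S_{P/Q} = r_P/r_Q = (k₁·C_A^1.5)/(k₂) = (k₁/k₂)·C_A^1.5.
= (1.04×6.820^1.5) / (0.937) = 18.52/0.9370 = 19.8.
Since the desired path is higher order in A, keeping C_A high (PFR or concentrated feed) favours P.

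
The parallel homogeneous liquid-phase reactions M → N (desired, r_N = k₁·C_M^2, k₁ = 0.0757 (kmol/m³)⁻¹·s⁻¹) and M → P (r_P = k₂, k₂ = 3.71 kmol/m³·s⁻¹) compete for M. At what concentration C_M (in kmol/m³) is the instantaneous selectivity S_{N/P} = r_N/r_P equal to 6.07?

S_{N/P} = (k₁/k₂)·C_M^2 ⇒ C_M = (S·k₂/k₁)^(0.5).
= (6.07×3.71/0.0757)^(0.5) = (297.5)^(0.5) = 17.2 kmol/m³.

17.2 kmol/m³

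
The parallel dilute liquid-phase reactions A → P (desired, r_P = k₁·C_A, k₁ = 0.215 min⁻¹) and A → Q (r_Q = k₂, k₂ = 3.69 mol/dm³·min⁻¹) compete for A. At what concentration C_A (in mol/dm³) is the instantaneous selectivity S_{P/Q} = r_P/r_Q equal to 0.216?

3.71 mol/dm³

S_{P/Q} = (k₁/k₂)·C_A ⇒ C_A = S·k₂/k₁.
= 0.216×3.69/0.215 = 3.71 mol/dm³.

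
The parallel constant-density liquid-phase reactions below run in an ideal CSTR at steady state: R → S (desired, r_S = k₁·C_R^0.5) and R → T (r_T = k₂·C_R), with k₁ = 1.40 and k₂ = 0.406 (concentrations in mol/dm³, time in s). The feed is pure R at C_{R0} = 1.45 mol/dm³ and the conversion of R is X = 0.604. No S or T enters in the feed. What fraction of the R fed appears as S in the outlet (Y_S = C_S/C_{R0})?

Exit C_R = C_{R0}(1−X) = 1.45×0.396 = 0.5742 mol/dm³.
A CSTR operates uniformly at the exit composition, giving r_S = 1.061 and r_T = 0.2331 (each k·C_R^n at C_R = 0.5742).
Fraction of consumed R going to S: r_S/(r_S+r_T) = 0.8198.
C_S = 0.8198·C_{R0}·X = 0.8198×1.45×0.604 = 0.718 mol/dm³; Y_S = C_S/C_{R0} = 0.495.

0.495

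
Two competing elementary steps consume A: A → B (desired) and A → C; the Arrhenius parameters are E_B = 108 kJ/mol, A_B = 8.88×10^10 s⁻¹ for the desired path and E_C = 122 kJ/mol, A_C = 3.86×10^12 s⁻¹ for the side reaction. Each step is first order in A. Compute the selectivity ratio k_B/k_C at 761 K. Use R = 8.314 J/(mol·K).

With equal orders, S_{B/C} = k_B/k_C = (A_B/A_C)·exp[(E_C−E_B)/(RT)].
(E_C−E_B)/(RT) = (122−108)×10³/(8.314×761) = 14000/6327 = 2.213.
k_B/k_C = (8.88×10^10/3.86×10^12)·exp(2.213) = 0.02301 × 9.141 = 0.210.

0.210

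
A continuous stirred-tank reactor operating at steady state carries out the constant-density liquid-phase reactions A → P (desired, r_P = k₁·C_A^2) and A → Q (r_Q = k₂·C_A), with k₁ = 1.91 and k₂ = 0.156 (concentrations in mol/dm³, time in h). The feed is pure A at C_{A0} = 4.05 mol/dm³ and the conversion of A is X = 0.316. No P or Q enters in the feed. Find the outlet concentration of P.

1.24 mol/dm³

Exit C_A = C_{A0}(1−X) = 4.05×0.684 = 2.770 mol/dm³.
In a CSTR the entire volume is at exit conditions, so r_P = 1.91×2.770^2 = 14.66 and r_Q = 0.156×2.770 = 0.4322.
Fraction of consumed A going to P: r_P/(r_P+r_Q) = 0.9714.
C_P = 0.9714·C_{A0}·X = 0.9714×4.05×0.316 = 1.24 mol/dm³.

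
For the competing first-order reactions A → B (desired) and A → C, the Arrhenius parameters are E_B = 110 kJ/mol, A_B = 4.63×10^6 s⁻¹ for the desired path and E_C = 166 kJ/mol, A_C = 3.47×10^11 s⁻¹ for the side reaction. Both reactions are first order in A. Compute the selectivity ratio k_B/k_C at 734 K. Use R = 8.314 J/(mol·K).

With equal orders, S_{B/C} = k_B/k_C = (A_B/A_C)·exp[(E_C−E_B)/(RT)].
(E_C−E_B)/(RT) = (166−110)×10³/(8.314×734) = 56000/6102 = 9.177.
k_B/k_C = (4.63×10^6/3.47×10^11)·exp(9.177) = 1.334×10^-5 × 9668 = 0.129.
Since E_B < E_C, lowering the temperature improves selectivity toward B.

0.129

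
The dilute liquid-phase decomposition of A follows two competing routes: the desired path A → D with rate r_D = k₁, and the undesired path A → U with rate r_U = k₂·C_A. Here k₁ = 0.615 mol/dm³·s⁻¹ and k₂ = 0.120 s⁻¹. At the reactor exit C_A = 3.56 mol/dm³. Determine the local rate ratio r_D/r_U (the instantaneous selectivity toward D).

1.44

S_{D/U} = r_D/r_U = (k₁)/(k₂·C_A) = (k₁/k₂)·C_A⁻¹.
= (0.615) / (0.120×3.560) = 0.6150/0.4272 = 1.44.
The undesired path is higher order in A, so low C_A (CSTR or dilute feed) favours D.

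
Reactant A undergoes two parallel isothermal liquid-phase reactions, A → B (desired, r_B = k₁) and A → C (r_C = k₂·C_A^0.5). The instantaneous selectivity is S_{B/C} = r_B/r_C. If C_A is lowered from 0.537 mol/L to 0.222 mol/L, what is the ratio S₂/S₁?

1.56

S_{B/C} = (k₁/k₂)·C_A^-0.5, so S₂/S₁ = (C_{A,2}/C_{A,1})^-0.5.
= (0.222/0.537)^(-0.5) = (0.4134)^(-0.5) = 1.56.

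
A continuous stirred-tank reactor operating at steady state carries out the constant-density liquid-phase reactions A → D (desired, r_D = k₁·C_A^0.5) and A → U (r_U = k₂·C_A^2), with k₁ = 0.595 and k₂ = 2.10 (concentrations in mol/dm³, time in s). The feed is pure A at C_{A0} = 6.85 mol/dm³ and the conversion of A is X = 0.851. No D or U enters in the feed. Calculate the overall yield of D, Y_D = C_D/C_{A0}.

Exit C_A = C_{A0}(1−X) = 6.85×0.149 = 1.021 mol/dm³.
Rates in a CSTR are evaluated at the outlet concentration: r_D = 0.595×1.021^0.5 = 0.6011, r_U = 2.10×1.021^2 = 2.188.
Fraction of consumed A going to D: r_D/(r_D+r_U) = 0.2155.
C_D = 0.2155·C_{A0}·X = 0.2155×6.85×0.851 = 1.26 mol/dm³; Y_D = C_D/C_{A0} = 0.183.

0.183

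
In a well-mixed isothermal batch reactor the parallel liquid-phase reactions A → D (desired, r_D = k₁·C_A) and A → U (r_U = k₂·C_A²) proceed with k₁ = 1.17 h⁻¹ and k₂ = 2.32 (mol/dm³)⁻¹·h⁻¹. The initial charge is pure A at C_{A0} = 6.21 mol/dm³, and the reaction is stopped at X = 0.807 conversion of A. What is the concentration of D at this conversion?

C_A = C_{A0}(1−X) = 1.199 mol/dm³.
Along a PFR/batch, dC_D/dC_A = −r_D/(r_D+r_U) = −k₁/(k₁+k₂·C_A).
Integrating from C_{A0} to C_A: C_D = (1.17/2.32)·ln[(1.17+2.32·6.21)/(1.17+2.32·1.20)] = 0.5043·ln(15.58/3.951) = 0.6919 mol/dm³.

0.692 mol/dm³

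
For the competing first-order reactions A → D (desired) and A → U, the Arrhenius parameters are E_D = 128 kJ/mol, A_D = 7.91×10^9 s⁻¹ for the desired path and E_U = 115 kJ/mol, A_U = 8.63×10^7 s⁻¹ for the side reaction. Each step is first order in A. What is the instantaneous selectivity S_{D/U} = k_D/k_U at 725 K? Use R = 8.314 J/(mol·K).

With equal orders, S_{D/U} = k_D/k_U = (A_D/A_U)·exp[(E_U−E_D)/(RT)].
(E_U−E_D)/(RT) = (115−128)×10³/(8.314×725) = -13000/6028 = -2.157.
k_D/k_U = (7.91×10^9/8.63×10^7)·exp(-2.157) = 91.66 × 0.1157 = 10.6.
Since E_D > E_U, raising the temperature improves selectivity toward D.

10.6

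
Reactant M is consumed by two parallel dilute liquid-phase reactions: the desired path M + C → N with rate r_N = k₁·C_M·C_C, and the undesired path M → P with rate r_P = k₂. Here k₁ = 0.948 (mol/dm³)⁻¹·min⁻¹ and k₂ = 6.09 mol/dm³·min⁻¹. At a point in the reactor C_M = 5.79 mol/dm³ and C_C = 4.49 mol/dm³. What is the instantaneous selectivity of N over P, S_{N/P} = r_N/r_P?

4.05

S_{N/P} = r_N/r_P = (k₁·C_M·C_C)/(k₂) = (k₁/k₂)·C_M·C_C.
= (0.948×5.790×4.490) / (6.09) = 24.65/6.090 = 4.05.
Since the desired path is higher order in M, keeping C_M high (PFR or concentrated feed) favours N.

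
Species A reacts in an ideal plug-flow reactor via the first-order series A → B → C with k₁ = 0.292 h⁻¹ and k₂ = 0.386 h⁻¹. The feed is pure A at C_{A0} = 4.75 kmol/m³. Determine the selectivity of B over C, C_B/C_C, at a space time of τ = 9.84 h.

The intermediate concentration in a first-order A→B→C sequence is C_B = k₁C_{A0}(e^(−k₁τ) − e^(−k₂τ))/(k₂−k₁).
e^(−k₁τ) = e^(−0.292×9.84) = e^(−2.873) = 0.05651; e^(−k₂τ) = e^(−3.798) = 0.02241.
C_B = 0.292×4.75/(0.386−0.292) × (0.05651−0.02241) = 14.76×0.03410 = 0.5032 kmol/m³.
C_A = C_{A0}e^(−k₁τ) = 0.2684 kmol/m³, so C_C = C_{A0}−C_A−C_B = 3.978 kmol/m³; C_B/C_C = 0.126.

0.126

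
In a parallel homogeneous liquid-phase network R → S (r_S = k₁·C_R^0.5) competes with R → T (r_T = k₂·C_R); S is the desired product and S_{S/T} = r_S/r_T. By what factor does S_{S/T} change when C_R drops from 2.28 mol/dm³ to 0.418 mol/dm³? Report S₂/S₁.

S_{S/T} = (k₁/k₂)·C_R^-0.5, so S₂/S₁ = (C_{R,2}/C_{R,1})^-0.5.
= (0.418/2.28)^(-0.5) = (0.1833)^(-0.5) = 2.34.
Selectivity toward S rises as C_R falls — low-concentration operation is favoured.

2.34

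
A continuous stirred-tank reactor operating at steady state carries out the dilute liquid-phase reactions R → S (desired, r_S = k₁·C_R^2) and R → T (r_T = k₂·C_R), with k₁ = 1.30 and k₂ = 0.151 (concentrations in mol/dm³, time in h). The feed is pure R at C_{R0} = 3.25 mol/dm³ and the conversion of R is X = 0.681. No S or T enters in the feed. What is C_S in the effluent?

1.99 mol/dm³

Exit C_R = C_{R0}(1−X) = 3.25×0.319 = 1.037 mol/dm³.
In a CSTR the entire volume is at exit conditions, so r_S = 1.30×1.037^2 = 1.397 and r_T = 0.151×1.037 = 0.1565.
Fraction of consumed R going to S: r_S/(r_S+r_T) = 0.8993.
C_S = 0.8993·C_{R0}·X = 0.8993×3.25×0.681 = 1.99 mol/dm³.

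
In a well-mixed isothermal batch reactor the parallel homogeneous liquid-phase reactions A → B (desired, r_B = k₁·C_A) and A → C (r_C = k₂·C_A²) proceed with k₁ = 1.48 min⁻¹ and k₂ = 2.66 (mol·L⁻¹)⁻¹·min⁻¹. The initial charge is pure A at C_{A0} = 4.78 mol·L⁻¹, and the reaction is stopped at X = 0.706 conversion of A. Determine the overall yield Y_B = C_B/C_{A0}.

C_A = C_{A0}(1−X) = 1.405 mol·L⁻¹.
Along a PFR/batch, dC_B/dC_A = −r_B/(r_B+r_C) = −k₁/(k₁+k₂·C_A).
Integrating from C_{A0} to C_A: C_B = (1.48/2.66)·ln[(1.48+2.66·4.78)/(1.48+2.66·1.41)] = 0.5564·ln(14.19/5.218) = 0.5568 mol·L⁻¹.
Y_B = C_B/C_{A0} = 0.5568/4.78 = 0.116.

0.116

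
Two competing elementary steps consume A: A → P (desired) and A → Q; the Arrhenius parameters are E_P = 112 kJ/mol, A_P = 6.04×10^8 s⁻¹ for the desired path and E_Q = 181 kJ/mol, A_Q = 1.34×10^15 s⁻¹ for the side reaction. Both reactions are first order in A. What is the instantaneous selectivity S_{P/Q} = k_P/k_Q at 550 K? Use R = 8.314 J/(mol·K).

1.61

With equal orders, S_{P/Q} = k_P/k_Q = (A_P/A_Q)·exp[(E_Q−E_P)/(RT)].
(E_Q−E_P)/(RT) = (181−112)×10³/(8.314×550) = 69000/4573 = 15.09.
k_P/k_Q = (6.04×10^8/1.34×10^15)·exp(15.09) = 4.507×10^-7 × 3.575×10^6 = 1.61.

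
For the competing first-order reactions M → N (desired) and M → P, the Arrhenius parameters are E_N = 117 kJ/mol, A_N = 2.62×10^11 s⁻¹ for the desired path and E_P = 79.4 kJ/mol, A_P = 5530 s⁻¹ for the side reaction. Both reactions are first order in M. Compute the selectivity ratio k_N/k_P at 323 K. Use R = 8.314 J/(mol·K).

Since both paths have the same order in M, the concentration cancels and S_{N/P} = k_N/k_P = (A_N/A_P)·exp[(E_P−E_N)/(RT)].
(E_P−E_N)/(RT) = (79.4−117)×10³/(8.314×323) = -37600/2685 = -14.00.
k_N/k_P = (2.62×10^11/5530)·exp(-14.00) = 4.738×10^7 × 8.303×10^-7 = 39.3.

39.3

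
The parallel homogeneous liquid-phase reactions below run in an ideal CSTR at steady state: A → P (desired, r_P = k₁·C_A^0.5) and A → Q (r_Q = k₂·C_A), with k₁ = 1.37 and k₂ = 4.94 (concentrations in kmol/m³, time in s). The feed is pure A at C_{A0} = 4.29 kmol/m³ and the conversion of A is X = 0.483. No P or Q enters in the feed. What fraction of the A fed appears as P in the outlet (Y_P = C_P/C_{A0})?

0.0758

Exit C_A = C_{A0}(1−X) = 4.29×0.517 = 2.218 kmol/m³.
Rates in a CSTR are evaluated at the outlet concentration: r_P = 1.37×2.218^0.5 = 2.040, r_Q = 4.94×2.218 = 10.96.
Fraction of consumed A going to P: r_P/(r_P+r_Q) = 0.1570.
C_P = 0.1570·C_{A0}·X = 0.1570×4.29×0.483 = 0.325 kmol/m³; Y_P = C_P/C_{A0} = 0.0758.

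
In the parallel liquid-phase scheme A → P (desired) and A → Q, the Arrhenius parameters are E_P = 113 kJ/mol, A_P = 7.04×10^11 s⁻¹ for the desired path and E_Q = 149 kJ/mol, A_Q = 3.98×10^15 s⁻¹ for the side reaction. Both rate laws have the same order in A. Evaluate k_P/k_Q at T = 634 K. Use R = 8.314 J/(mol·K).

Since both paths have the same order in A, the concentration cancels and S_{P/Q} = k_P/k_Q = (A_P/A_Q)·exp[(E_Q−E_P)/(RT)].
(E_Q−E_P)/(RT) = (149−113)×10³/(8.314×634) = 36000/5271 = 6.830.
k_P/k_Q = (7.04×10^11/3.98×10^15)·exp(6.830) = 1.769×10^-4 × 924.9 = 0.164.

0.164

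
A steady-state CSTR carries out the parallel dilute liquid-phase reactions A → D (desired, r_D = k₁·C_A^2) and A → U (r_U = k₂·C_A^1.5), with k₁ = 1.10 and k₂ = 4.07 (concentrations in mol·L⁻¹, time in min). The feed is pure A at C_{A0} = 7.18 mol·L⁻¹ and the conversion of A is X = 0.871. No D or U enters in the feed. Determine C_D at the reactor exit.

Exit C_A = C_{A0}(1−X) = 7.18×0.129 = 0.9262 mol·L⁻¹.
Rates in a CSTR are evaluated at the outlet concentration: r_D = 1.10×0.9262^2 = 0.9437, r_U = 4.07×0.9262^1.5 = 3.628.
Fraction of consumed A going to D: r_D/(r_D+r_U) = 0.2064.
C_D = 0.2064·C_{A0}·X = 0.2064×7.18×0.871 = 1.29 mol·L⁻¹.

1.29 mol·L⁻¹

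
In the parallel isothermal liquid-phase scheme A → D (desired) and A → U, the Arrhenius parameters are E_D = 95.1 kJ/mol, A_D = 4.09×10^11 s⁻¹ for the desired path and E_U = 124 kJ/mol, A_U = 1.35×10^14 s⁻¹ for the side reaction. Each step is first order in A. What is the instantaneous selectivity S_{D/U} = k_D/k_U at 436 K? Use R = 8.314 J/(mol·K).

k_D/k_U = (A_D/A_U)·exp[−(E_D−E_U)/(RT)] = (A_D/A_U)·exp[(E_U−E_D)/(RT)].
(E_U−E_D)/(RT) = (124−95.1)×10³/(8.314×436) = 28900/3625 = 7.973.
k_D/k_U = (4.09×10^11/1.35×10^14)·exp(7.973) = 0.003030 × 2900 = 8.79.
Since E_D < E_U, lowering the temperature improves selectivity toward D.

8.79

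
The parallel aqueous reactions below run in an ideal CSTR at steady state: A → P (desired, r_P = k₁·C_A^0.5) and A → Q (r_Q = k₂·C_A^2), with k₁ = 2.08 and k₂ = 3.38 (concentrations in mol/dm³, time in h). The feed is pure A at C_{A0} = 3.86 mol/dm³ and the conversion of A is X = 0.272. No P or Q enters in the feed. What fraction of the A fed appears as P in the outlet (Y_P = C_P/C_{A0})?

0.0314

Exit C_A = C_{A0}(1−X) = 3.86×0.728 = 2.810 mol/dm³.
Rates in a CSTR are evaluated at the outlet concentration: r_P = 2.08×2.810^0.5 = 3.487, r_Q = 3.38×2.810^2 = 26.69.
Fraction of consumed A going to P: r_P/(r_P+r_Q) = 0.1155.
C_P = 0.1155·C_{A0}·X = 0.1155×3.86×0.272 = 0.121 mol/dm³; Y_P = C_P/C_{A0} = 0.0314.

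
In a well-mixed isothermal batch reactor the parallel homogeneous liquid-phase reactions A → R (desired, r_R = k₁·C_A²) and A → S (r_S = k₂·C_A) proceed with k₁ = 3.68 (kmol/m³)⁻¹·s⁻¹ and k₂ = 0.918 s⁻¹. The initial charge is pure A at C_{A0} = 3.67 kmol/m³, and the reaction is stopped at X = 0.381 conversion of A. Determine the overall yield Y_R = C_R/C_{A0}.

C_A = C_{A0}(1−X) = 2.272 kmol/m³.
Along a PFR/batch, dC_S/dC_A = −r_S/(r_R+r_S) = −k₂/(k₂+k₁·C_A).
Integrating from C_{A0} to C_A: C_S = (0.918/3.68)·ln[(0.918+3.68·3.67)/(0.918+3.68·2.27)] = 0.2495·ln(14.42/9.278) = 0.1101 kmol/m³.
Then C_R = (C_{A0}−C_A) − C_S = 1.398 − 0.1101 = 1.288 kmol/m³.
Y_R = C_R/C_{A0} = 1.288/3.67 = 0.351.

0.351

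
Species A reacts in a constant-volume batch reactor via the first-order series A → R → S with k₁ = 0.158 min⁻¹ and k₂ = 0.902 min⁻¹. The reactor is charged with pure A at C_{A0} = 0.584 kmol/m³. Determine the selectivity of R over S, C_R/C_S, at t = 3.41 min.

The intermediate concentration in a first-order A→B→C sequence is C_R = k₁C_{A0}(e^(−k₁t) − e^(−k₂t))/(k₂−k₁).
e^(−k₁t) = e^(−0.158×3.41) = e^(−0.5388) = 0.5835; e^(−k₂t) = e^(−3.076) = 0.04615.
C_R = 0.158×0.584/(0.902−0.158) × (0.5835−0.04615) = 0.1240×0.5373 = 0.06664 kmol/m³.
C_A = C_{A0}e^(−k₁t) = 0.3407 kmol/m³, so C_S = C_{A0}−C_A−C_R = 0.1766 kmol/m³; C_R/C_S = 0.377.

0.377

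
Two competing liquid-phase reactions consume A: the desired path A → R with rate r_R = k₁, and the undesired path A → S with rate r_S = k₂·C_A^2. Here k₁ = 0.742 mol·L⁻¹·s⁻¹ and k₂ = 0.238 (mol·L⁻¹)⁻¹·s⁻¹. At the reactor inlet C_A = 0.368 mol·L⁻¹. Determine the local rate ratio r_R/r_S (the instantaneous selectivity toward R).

S_{R/S} = r_R/r_S = (k₁)/(k₂·C_A^2) = (k₁/k₂)·C_A^-2.
= (0.742) / (0.238×0.3680^2) = 0.7420/0.03223 = 23.0.
The undesired path is higher order in A, so low C_A (CSTR or dilute feed) favours R.

23.0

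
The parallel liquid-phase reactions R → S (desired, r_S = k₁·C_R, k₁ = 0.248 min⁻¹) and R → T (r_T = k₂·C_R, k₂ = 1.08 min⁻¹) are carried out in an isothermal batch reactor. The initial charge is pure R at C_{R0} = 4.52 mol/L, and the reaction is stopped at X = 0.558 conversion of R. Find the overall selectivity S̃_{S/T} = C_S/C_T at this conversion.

C_R = C_{R0}(1−X) = 1.998 mol/L.
Both paths are first order in R, so the instantaneous fraction to S is constant: dC_S/d(−C_R) = k₁/(k₁+k₂) = 0.1867.
C_S = 0.1867·(C_{R0}−C_R) = 0.1867×2.522 = 0.471 mol/L.
C_T = (C_{R0}−C_R)−C_S = 2.051 mol/L; S̃_{S/T} = 0.4710/2.051 = 0.230.

0.230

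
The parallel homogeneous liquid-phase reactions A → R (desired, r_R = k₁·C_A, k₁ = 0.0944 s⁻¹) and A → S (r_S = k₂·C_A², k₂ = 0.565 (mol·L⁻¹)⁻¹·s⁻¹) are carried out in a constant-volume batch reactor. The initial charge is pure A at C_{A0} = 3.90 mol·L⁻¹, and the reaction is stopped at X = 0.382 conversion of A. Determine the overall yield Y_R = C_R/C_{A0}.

C_A = C_{A0}(1−X) = 2.410 mol·L⁻¹.
Along a PFR/batch, dC_R/dC_A = −r_R/(r_R+r_S) = −k₁/(k₁+k₂·C_A).
Integrating from C_{A0} to C_A: C_R = (0.0944/0.565)·ln[(0.0944+0.565·3.90)/(0.0944+0.565·2.41)] = 0.1671·ln(2.298/1.456) = 0.07622 mol·L⁻¹.
Y_R = C_R/C_{A0} = 0.07622/3.90 = 0.0195.

0.0195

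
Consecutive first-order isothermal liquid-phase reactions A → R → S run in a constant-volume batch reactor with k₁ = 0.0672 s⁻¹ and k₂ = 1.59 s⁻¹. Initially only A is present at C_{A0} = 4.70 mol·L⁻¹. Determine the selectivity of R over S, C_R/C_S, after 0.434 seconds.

The intermediate concentration in a first-order A→B→C sequence is C_R = k₁C_{A0}(e^(−k₁t) − e^(−k₂t))/(k₂−k₁).
e^(−k₁t) = e^(−0.0672×0.434) = e^(−0.02916) = 0.9713; e^(−k₂t) = e^(−0.6901) = 0.5015.
C_R = 0.0672×4.70/(1.59−0.0672) × (0.9713−0.5015) = 0.2074×0.4697 = 0.09742 mol·L⁻¹.
C_A = C_{A0}e^(−k₁t) = 4.565 mol·L⁻¹, so C_S = C_{A0}−C_A−C_R = 0.03767 mol·L⁻¹; C_R/C_S = 2.59.

2.59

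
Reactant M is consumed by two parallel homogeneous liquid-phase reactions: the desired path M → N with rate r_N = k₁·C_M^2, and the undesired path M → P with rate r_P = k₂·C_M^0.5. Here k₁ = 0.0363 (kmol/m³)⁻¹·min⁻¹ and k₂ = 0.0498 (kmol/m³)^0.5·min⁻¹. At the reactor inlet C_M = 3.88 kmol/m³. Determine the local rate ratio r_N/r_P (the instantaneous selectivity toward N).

S_{N/P} = r_N/r_P = (k₁·C_M^2)/(k₂·C_M^0.5) = (k₁/k₂)·C_M^1.5.
= (0.0363×3.880^2) / (0.0498×3.880^0.5) = 0.5465/0.09809 = 5.57.

5.57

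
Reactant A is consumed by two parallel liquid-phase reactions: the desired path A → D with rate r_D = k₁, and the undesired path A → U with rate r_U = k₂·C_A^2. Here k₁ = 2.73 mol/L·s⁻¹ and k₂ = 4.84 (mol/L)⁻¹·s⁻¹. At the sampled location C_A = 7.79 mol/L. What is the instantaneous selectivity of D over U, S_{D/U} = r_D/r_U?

S_{D/U} = r_D/r_U = (k₁)/(k₂·C_A^2) = (k₁/k₂)·C_A^-2.
= (2.73) / (4.84×7.790^2) = 2.730/293.7 = 0.00929.
The undesired path is higher order in A, so low C_A (CSTR or dilute feed) favours D.

0.00929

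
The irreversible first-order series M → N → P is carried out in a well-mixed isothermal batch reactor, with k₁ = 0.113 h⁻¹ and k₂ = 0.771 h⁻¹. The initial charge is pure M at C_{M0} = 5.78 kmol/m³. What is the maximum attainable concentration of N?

At the optimum, C_{N,max}/C_{M0} = (k₁/k₂)^[k₂/(k₂−k₁)].
= (0.113/0.771)^(0.771/(0.771−0.113)) = (0.1466)^(1.172) = 0.1054.
C_{N,max} = 0.1054×5.78 = 0.609 kmol/m³.

0.609 kmol/m³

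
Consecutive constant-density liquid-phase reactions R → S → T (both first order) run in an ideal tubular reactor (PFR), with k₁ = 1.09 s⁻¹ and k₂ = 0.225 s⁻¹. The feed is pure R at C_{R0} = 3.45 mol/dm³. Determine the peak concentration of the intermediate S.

2.29 mol/dm³

At the optimum, C_{S,max}/C_{R0} = (k₁/k₂)^[k₂/(k₂−k₁)].
= (1.09/0.225)^(0.225/(0.225−1.09)) = (4.844)^(-0.2601) = 0.6634.
C_{S,max} = 0.6634×3.45 = 2.29 mol/dm³.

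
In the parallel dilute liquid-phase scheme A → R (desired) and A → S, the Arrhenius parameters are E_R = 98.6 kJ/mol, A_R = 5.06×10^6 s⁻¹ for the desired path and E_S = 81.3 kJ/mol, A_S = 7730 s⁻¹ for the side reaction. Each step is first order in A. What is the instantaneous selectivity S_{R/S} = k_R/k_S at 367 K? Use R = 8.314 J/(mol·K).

2.26

Since both paths have the same order in A, the concentration cancels and S_{R/S} = k_R/k_S = (A_R/A_S)·exp[(E_S−E_R)/(RT)].
(E_S−E_R)/(RT) = (81.3−98.6)×10³/(8.314×367) = -17300/3051 = -5.670.
k_R/k_S = (5.06×10^6/7730)·exp(-5.670) = 654.6 × 0.003448 = 2.26.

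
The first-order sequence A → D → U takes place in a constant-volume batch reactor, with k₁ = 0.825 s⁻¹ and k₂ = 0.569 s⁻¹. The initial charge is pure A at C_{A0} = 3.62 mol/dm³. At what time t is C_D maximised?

Setting dC_D/dt = 0 gives t_opt = ln(k₂/k₁)/(k₂−k₁).
= ln(0.569/0.825)/(0.569−0.825) = ln(0.6897)/-0.2560 = -0.3715/-0.2560 = 1.45 s.

1.45 s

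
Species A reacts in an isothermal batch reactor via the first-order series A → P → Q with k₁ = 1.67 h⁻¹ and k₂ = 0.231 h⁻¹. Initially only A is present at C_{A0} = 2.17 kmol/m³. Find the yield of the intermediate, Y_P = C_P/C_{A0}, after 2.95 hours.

The intermediate concentration in a first-order A→B→C sequence is C_P = k₁C_{A0}(e^(−k₁t) − e^(−k₂t))/(k₂−k₁).
e^(−k₁t) = e^(−1.67×2.95) = e^(−4.926) = 0.007252; e^(−k₂t) = e^(−0.6815) = 0.5059.
C_P = 1.67×2.17/(0.231−1.67) × (0.007252−0.5059) = (-2.518)×(-0.4986) = 1.256 kmol/m³.
Y_P = C_P/C_{A0} = 1.256/2.17 = 0.579.

0.579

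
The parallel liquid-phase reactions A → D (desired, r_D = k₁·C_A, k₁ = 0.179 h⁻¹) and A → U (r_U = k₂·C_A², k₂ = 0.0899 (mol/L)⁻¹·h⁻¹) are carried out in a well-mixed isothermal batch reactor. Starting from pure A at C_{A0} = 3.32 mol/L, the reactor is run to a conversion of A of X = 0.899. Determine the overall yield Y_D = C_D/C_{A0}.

C_A = C_{A0}(1−X) = 0.3353 mol/L.
Along a PFR/batch, dC_D/dC_A = −r_D/(r_D+r_U) = −k₁/(k₁+k₂·C_A).
Integrating from C_{A0} to C_A: C_D = (0.179/0.0899)·ln[(0.179+0.0899·3.32)/(0.179+0.0899·0.335)] = 1.991·ln(0.4775/0.2091) = 1.644 mol/L.
Y_D = C_D/C_{A0} = 1.644/3.32 = 0.495.

0.495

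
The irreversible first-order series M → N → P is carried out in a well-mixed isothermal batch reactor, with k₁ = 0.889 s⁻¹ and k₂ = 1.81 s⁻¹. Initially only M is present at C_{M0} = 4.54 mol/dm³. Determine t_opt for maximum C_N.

0.772 s

Setting dC_N/dt = 0 gives t_opt = ln(k₂/k₁)/(k₂−k₁).
= ln(1.81/0.889)/(1.81−0.889) = ln(2.036)/0.9210 = 0.7110/0.9210 = 0.772 s.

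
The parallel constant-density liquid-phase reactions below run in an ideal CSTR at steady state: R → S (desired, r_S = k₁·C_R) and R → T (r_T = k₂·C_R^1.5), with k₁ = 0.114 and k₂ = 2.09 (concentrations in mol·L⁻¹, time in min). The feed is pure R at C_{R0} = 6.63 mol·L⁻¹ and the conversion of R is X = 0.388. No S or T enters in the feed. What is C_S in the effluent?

0.0678 mol·L⁻¹

Exit C_R = C_{R0}(1−X) = 6.63×0.612 = 4.058 mol·L⁻¹.
A CSTR operates uniformly at the exit composition, giving r_S = 0.4626 and r_T = 17.08 (each k·C_R^n at C_R = 4.058).
Fraction of consumed R going to S: r_S/(r_S+r_T) = 0.02636.
C_S = 0.02636·C_{R0}·X = 0.02636×6.63×0.388 = 0.0678 mol·L⁻¹.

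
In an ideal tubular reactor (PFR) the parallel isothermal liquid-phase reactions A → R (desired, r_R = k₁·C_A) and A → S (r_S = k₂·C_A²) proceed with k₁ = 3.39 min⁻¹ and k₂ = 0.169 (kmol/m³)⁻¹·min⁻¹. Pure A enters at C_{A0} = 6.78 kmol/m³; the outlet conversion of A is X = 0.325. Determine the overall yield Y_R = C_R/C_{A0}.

C_A = C_{A0}(1−X) = 4.577 kmol/m³.
Along a PFR/batch, dC_R/dC_A = −r_R/(r_R+r_S) = −k₁/(k₁+k₂·C_A).
Integrating from C_{A0} to C_A: C_R = (3.39/0.169)·ln[(3.39+0.169·6.78)/(3.39+0.169·4.58)] = 20.06·ln(4.536/4.163) = 1.718 kmol/m³.
Y_R = C_R/C_{A0} = 1.718/6.78 = 0.253.

0.253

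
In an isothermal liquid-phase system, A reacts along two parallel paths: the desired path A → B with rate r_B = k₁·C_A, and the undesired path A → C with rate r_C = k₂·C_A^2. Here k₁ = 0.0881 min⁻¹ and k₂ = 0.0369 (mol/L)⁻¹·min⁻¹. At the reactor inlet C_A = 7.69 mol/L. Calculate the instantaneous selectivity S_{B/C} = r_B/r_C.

0.310

S_{B/C} = r_B/r_C = (k₁·C_A)/(k₂·C_A^2) = (k₁/k₂)·C_A⁻¹.
= (0.0881×7.690) / (0.0369×7.690^2) = 0.6775/2.182 = 0.310.
The undesired path is higher order in A, so low C_A (CSTR or dilute feed) favours B.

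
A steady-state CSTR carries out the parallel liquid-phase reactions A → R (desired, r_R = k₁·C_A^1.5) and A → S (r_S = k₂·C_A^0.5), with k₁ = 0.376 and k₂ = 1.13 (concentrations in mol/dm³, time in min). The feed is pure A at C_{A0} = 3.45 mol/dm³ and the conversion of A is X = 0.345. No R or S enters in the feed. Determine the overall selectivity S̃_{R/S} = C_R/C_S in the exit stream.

0.752

Exit C_A = C_{A0}(1−X) = 3.45×0.655 = 2.260 mol/dm³.
Rates in a CSTR are evaluated at the outlet concentration: r_R = 0.376×2.260^1.5 = 1.277, r_S = 1.13×2.260^0.5 = 1.699.
Overall selectivity = C_R/C_S = r_Rτ/(r_Sτ) = r_R/r_S = 0.752.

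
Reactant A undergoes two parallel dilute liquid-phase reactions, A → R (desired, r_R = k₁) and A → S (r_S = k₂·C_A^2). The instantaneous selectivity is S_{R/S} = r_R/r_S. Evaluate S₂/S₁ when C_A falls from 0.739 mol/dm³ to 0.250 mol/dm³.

S_{R/S} = (k₁/k₂)·C_A^-2, so S₂/S₁ = (C_{A,2}/C_{A,1})^-2.
= (0.250/0.739)^(-2) = (0.3383)^(-2) = 8.74.
Selectivity toward R rises as C_A falls — low-concentration operation is favoured.

8.74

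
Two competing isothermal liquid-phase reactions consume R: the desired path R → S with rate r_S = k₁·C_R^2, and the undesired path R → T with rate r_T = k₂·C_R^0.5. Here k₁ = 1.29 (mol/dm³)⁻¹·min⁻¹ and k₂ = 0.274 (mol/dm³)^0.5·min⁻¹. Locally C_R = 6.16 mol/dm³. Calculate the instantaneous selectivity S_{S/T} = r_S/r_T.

72.0

S_{S/T} = r_S/r_T = (k₁·C_R^2)/(k₂·C_R^0.5) = (k₁/k₂)·C_R^1.5.
= (1.29×6.160^2) / (0.274×6.160^0.5) = 48.95/0.6801 = 72.0.
Since the desired path is higher order in R, keeping C_R high (PFR or concentrated feed) favours S.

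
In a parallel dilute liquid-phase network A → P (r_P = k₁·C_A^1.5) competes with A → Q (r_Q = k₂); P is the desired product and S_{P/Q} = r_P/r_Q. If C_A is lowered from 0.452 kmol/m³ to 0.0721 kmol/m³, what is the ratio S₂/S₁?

0.0637

S_{P/Q} = (k₁/k₂)·C_A^1.5, so S₂/S₁ = (C_{A,2}/C_{A,1})^1.5.
= (0.0721/0.452)^1.5 = (0.1595)^1.5 = 0.0637.
Selectivity toward P falls as C_A falls — high-concentration operation is favoured.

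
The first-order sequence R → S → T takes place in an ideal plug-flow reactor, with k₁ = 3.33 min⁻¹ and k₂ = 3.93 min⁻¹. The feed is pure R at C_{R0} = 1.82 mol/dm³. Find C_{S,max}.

0.615 mol/dm³

For a first-order series the maximum intermediate yield is C_{S,max}/C_{R0} = (k₁/k₂)^[k₂/(k₂−k₁)].
= (3.33/3.93)^(3.93/(3.93−3.33)) = (0.8473)^(6.550) = 0.3379.
C_{S,max} = 0.3379×1.82 = 0.615 mol/dm³.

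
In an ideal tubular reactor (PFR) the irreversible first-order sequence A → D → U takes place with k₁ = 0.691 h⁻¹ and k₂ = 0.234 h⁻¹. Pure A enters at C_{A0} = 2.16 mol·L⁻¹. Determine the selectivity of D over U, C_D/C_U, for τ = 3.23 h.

Solving the coupled first-order balances gives C_D(τ) = [k₁/(k₂−k₁)]·C_{A0}·(e^(−k₁τ) − e^(−k₂τ)).
e^(−k₁τ) = e^(−0.691×3.23) = e^(−2.232) = 0.1073; e^(−k₂τ) = e^(−0.7558) = 0.4696.
C_D = 0.691×2.16/(0.234−0.691) × (0.1073−0.4696) = (-3.266)×(-0.3623) = 1.183 mol·L⁻¹.
C_A = C_{A0}e^(−k₁τ) = 0.2318 mol·L⁻¹, so C_U = C_{A0}−C_A−C_D = 0.7449 mol·L⁻¹; C_D/C_U = 1.59.

1.59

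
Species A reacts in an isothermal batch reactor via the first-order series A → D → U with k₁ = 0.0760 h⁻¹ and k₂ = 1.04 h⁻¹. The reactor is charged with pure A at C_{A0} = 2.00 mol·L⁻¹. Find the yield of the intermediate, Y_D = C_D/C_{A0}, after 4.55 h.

The intermediate concentration in a first-order A→B→C sequence is C_D = k₁C_{A0}(e^(−k₁t) − e^(−k₂t))/(k₂−k₁).
e^(−k₁t) = e^(−0.0760×4.55) = e^(−0.3458) = 0.7077; e^(−k₂t) = e^(−4.732) = 0.008809.
C_D = 0.0760×2.00/(1.04−0.0760) × (0.7077−0.008809) = 0.1577×0.6988 = 0.1102 mol·L⁻¹.
Y_D = C_D/C_{A0} = 0.1102/2.00 = 0.0551.

0.0551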